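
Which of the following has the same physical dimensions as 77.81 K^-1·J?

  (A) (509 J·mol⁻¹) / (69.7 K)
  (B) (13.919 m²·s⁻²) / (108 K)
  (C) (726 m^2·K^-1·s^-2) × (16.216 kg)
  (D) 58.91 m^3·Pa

(C)

Reference: J·K⁻¹ = N·m·K⁻¹ = kg·m²·s⁻²·K⁻¹.
Each option:
  (A) [kg·m²·s⁻²·mol⁻¹] / [K] = kg·m²·s⁻²·K⁻¹·mol⁻¹
  (B) [m²·s⁻²] / [K] = m²·s⁻²·K⁻¹
  (C) [m²·s⁻²·K⁻¹] · [kg] = kg·m²·s⁻²·K⁻¹  ← same
  (D) Pa·m³ = N·m⁻²·m³ = kg·m²·s⁻²
Only (C) matches kg·m²·s⁻²·K⁻¹.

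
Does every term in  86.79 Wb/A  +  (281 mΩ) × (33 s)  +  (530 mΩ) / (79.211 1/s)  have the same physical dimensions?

In SI base units:
  86.79 Wb/A:  Wb·A⁻¹ = V·s·A⁻¹ = kg·m²·s⁻²·A⁻²
  (281 mΩ) × (33 s):  [kg·m²·s⁻³·A⁻²] · [s] = kg·m²·s⁻²·A⁻²
  (530 mΩ) / (79.211 1/s):  [kg·m²·s⁻³·A⁻²] / [s⁻¹] = kg·m²·s⁻²·A⁻²
Every term reduces to kg·m²·s⁻²·A⁻².

Yes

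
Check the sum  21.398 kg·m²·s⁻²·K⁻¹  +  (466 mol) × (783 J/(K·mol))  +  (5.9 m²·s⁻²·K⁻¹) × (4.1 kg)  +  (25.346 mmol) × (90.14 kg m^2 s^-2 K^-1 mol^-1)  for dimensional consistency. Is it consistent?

Yes

Expand each in SI base units:
  21.398 kg·m²·s⁻²·K⁻¹:  kg·m²·s⁻²·K⁻¹
  (466 mol) × (783 J/(K·mol)):  [mol] · [kg·m²·s⁻²·K⁻¹·mol⁻¹] = kg·m²·s⁻²·K⁻¹
  (5.9 m²·s⁻²·K⁻¹) × (4.1 kg):  [m²·s⁻²·K⁻¹] · [kg] = kg·m²·s⁻²·K⁻¹
  (25.346 mmol) × (90.14 kg m^2 s^-2 K^-1 mol^-1):  [mol] · [kg·m²·s⁻²·K⁻¹·mol⁻¹] = kg·m²·s⁻²·K⁻¹
Every term reduces to kg·m²·s⁻²·K⁻¹.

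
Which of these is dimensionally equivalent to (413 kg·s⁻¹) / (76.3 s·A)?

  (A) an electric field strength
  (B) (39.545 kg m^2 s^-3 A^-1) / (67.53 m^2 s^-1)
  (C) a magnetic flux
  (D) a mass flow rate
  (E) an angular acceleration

Reference: [kg·s⁻¹] / [s·A] = kg·s⁻²·A⁻¹.
Each option:
  (A) [electric field strength] = kg·m·s⁻³·A⁻¹
  (B) [kg·m²·s⁻³·A⁻¹] / [m²·s⁻¹] = kg·s⁻²·A⁻¹  ← same
  (C) [magnetic flux] = kg·m²·s⁻²·A⁻¹
  (D) [mass flow rate] = kg·s⁻¹
  (E) [angular acceleration] = s⁻²
Only (B) matches kg·s⁻²·A⁻¹.

(B)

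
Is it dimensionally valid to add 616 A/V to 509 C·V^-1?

No

Expand each in SI base units:
  616 A/V:  A·V⁻¹ = A·(J·C⁻¹)⁻¹ = kg⁻¹·m⁻²·s³·A²
  509 C·V^-1:  C·V⁻¹ = s·A·(J·C⁻¹)⁻¹ = kg⁻¹·m⁻²·s⁴·A²
kg⁻¹·m⁻²·s³·A² ≠ kg⁻¹·m⁻²·s⁴·A², so they cannot be added.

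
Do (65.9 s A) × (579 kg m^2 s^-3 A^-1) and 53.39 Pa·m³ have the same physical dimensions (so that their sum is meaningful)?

Yes

Expand each in SI base units:
  (65.9 s A) × (579 kg m^2 s^-3 A^-1):  [s·A] · [kg·m²·s⁻³·A⁻¹] = kg·m²·s⁻²
  53.39 Pa·m³:  Pa·m³ = N·m⁻²·m³ = kg·m²·s⁻²
Both are kg·m²·s⁻², so they have the same dimensions and can be added.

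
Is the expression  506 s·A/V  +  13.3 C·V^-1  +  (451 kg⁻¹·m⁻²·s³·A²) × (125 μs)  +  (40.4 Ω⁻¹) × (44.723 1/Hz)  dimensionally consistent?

In SI base units:
  506 s·A/V:  A·s·V⁻¹ = A·s·(J·C⁻¹)⁻¹ = kg⁻¹·m⁻²·s⁴·A²
  13.3 C·V^-1:  C·V⁻¹ = s·A·(J·C⁻¹)⁻¹ = kg⁻¹·m⁻²·s⁴·A²
  (451 kg⁻¹·m⁻²·s³·A²) × (125 μs):  [kg⁻¹·m⁻²·s³·A²] · [s] = kg⁻¹·m⁻²·s⁴·A²
  (40.4 Ω⁻¹) × (44.723 1/Hz):  [kg⁻¹·m⁻²·s³·A²] · [s] = kg⁻¹·m⁻²·s⁴·A²
Every term reduces to kg⁻¹·m⁻²·s⁴·A².

Yes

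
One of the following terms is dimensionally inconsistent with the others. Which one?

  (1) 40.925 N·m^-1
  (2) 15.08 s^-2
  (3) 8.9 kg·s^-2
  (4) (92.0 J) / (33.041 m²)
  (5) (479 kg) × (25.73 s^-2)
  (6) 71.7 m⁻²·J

Reduce each to base SI dimensions:
  (1) N·m⁻¹ = kg·m·s⁻²·m⁻¹ = kg·s⁻²
  (2) s⁻²
  (3) kg·s⁻²
  (4) [kg·m²·s⁻²] / [m²] = kg·s⁻²
  (5) [kg] · [s⁻²] = kg·s⁻²
  (6) J·m⁻² = N·m·m⁻² = kg·s⁻²
All reduce to kg·s⁻² except (2), which is s⁻².

(2)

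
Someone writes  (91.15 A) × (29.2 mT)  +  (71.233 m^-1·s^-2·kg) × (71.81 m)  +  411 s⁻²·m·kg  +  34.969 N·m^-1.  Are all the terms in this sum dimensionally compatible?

Dimensions:
  (91.15 A) × (29.2 mT):  [A] · [kg·s⁻²·A⁻¹] = kg·s⁻²
  (71.233 m^-1·s^-2·kg) × (71.81 m):  [kg·m⁻¹·s⁻²] · [m] = kg·s⁻²
  411 s⁻²·m·kg:  kg·m·s⁻²
  34.969 N·m^-1:  N·m⁻¹ = kg·m·s⁻²·m⁻¹ = kg·s⁻²
The terms do not share a single dimension (kg·m·s⁻² vs kg·s⁻²).

No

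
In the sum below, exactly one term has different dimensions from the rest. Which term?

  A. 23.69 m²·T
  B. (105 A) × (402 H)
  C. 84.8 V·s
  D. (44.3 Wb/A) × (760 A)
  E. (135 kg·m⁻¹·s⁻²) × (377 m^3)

E.

Dimensions:
  A. T·m² = Wb·m⁻²·m² = kg·m²·s⁻²·A⁻¹
  B. [A] · [kg·m²·s⁻²·A⁻²] = kg·m²·s⁻²·A⁻¹
  C. V·s = J·C⁻¹·s = kg·m²·s⁻²·A⁻¹
  D. [kg·m²·s⁻²·A⁻²] · [A] = kg·m²·s⁻²·A⁻¹
  E. [kg·m⁻¹·s⁻²] · [m³] = kg·m²·s⁻²
All reduce to kg·m²·s⁻²·A⁻¹ except E., which is kg·m²·s⁻².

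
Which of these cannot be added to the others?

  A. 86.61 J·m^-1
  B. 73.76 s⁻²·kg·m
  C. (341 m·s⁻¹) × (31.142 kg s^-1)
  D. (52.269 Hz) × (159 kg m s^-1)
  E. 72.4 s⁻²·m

E.

In SI base units:
  A. J·m⁻¹ = N·m·m⁻¹ = kg·m·s⁻²
  B. kg·m·s⁻²
  C. [m·s⁻¹] · [kg·s⁻¹] = kg·m·s⁻²
  D. [s⁻¹] · [kg·m·s⁻¹] = kg·m·s⁻²
  E. m·s⁻²
All reduce to kg·m·s⁻² except E., which is m·s⁻².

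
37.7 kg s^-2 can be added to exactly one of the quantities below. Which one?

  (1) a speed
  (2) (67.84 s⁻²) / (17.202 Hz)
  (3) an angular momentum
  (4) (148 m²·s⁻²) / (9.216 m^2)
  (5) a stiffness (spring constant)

Reference: kg·s⁻².
Each option:
  (1) [speed] = m·s⁻¹
  (2) [s⁻²] / [s⁻¹] = s⁻¹
  (3) [angular momentum] = kg·m²·s⁻¹
  (4) [m²·s⁻²] / [m²] = s⁻²
  (5) [stiffness (spring constant)] = kg·s⁻²  ← same
Only (5) matches kg·s⁻².

(5)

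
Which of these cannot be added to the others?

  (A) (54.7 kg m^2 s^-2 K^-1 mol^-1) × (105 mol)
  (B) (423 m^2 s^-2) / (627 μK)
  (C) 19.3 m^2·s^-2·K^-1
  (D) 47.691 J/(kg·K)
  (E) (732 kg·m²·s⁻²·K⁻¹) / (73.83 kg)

In SI base units:
  (A) [kg·m²·s⁻²·K⁻¹·mol⁻¹] · [mol] = kg·m²·s⁻²·K⁻¹
  (B) [m²·s⁻²] / [K] = m²·s⁻²·K⁻¹
  (C) m²·s⁻²·K⁻¹
  (D) J·kg⁻¹·K⁻¹ = N·m·kg⁻¹·K⁻¹ = m²·s⁻²·K⁻¹
  (E) [kg·m²·s⁻²·K⁻¹] / [kg] = m²·s⁻²·K⁻¹
All reduce to m²·s⁻²·K⁻¹ except (A), which is kg·m²·s⁻²·K⁻¹.

(A)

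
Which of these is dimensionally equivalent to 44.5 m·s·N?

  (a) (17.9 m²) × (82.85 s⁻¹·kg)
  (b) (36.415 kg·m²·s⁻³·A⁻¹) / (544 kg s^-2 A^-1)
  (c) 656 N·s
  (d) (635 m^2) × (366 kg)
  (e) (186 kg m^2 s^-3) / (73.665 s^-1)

(a)

Reference: N·m·s = kg·m·s⁻²·m·s = kg·m²·s⁻¹.
Each option:
  (a) [m²] · [kg·s⁻¹] = kg·m²·s⁻¹  ← same
  (b) [kg·m²·s⁻³·A⁻¹] / [kg·s⁻²·A⁻¹] = m²·s⁻¹
  (c) N·s = kg·m·s⁻²·s = kg·m·s⁻¹
  (d) [m²] · [kg] = kg·m²
  (e) [kg·m²·s⁻³] / [s⁻¹] = kg·m²·s⁻²
Only (a) matches kg·m²·s⁻¹.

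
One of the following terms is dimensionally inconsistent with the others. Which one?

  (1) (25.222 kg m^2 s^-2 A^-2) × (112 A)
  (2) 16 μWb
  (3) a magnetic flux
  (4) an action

(4)

Reduce each to base SI dimensions:
  (1) [kg·m²·s⁻²·A⁻²] · [A] = kg·m²·s⁻²·A⁻¹
  (2) Wb = V·s = kg·m²·s⁻²·A⁻¹
  (3) [magnetic flux] = kg·m²·s⁻²·A⁻¹
  (4) [action] = kg·m²·s⁻¹
All reduce to kg·m²·s⁻²·A⁻¹ except (4), which is kg·m²·s⁻¹.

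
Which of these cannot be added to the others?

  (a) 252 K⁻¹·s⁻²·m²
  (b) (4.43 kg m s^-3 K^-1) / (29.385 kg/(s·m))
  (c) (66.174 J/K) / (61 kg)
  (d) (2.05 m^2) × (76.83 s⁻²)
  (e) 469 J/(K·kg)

Dimensions:
  (a) m²·s⁻²·K⁻¹
  (b) [kg·m·s⁻³·K⁻¹] / [kg·m⁻¹·s⁻¹] = m²·s⁻²·K⁻¹
  (c) [kg·m²·s⁻²·K⁻¹] / [kg] = m²·s⁻²·K⁻¹
  (d) [m²] · [s⁻²] = m²·s⁻²
  (e) J·kg⁻¹·K⁻¹ = N·m·kg⁻¹·K⁻¹ = m²·s⁻²·K⁻¹
All reduce to m²·s⁻²·K⁻¹ except (d), which is m²·s⁻².

(d)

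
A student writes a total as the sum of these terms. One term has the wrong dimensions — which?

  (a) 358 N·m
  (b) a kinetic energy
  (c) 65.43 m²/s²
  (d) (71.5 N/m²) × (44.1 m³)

Work out the base dimensions of each:
  (a) N·m = kg·m·s⁻²·m = kg·m²·s⁻²
  (b) [kinetic energy] = kg·m²·s⁻²
  (c) m²·s⁻²
  (d) [kg·m⁻¹·s⁻²] · [m³] = kg·m²·s⁻²
All reduce to kg·m²·s⁻² except (c), which is m²·s⁻².

(c)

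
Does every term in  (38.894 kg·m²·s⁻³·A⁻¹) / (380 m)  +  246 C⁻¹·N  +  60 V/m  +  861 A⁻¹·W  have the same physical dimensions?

In SI base units:
  (38.894 kg·m²·s⁻³·A⁻¹) / (380 m):  [kg·m²·s⁻³·A⁻¹] / [m] = kg·m·s⁻³·A⁻¹
  246 C⁻¹·N:  N·C⁻¹ = kg·m·s⁻²·(s·A)⁻¹ = kg·m·s⁻³·A⁻¹
  60 V/m:  V·m⁻¹ = J·C⁻¹·m⁻¹ = kg·m·s⁻³·A⁻¹
  861 A⁻¹·W:  W·A⁻¹ = J·s⁻¹·A⁻¹ = kg·m²·s⁻³·A⁻¹
The terms do not share a single dimension (kg·m²·s⁻³·A⁻¹ vs kg·m·s⁻³·A⁻¹).

No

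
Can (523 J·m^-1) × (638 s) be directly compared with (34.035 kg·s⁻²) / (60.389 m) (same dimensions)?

No

Reduce each to base SI dimensions:
  (523 J·m^-1) × (638 s):  [kg·m·s⁻²] · [s] = kg·m·s⁻¹
  (34.035 kg·s⁻²) / (60.389 m):  [kg·s⁻²] / [m] = kg·m⁻¹·s⁻²
kg·m·s⁻¹ ≠ kg·m⁻¹·s⁻², so they cannot be added.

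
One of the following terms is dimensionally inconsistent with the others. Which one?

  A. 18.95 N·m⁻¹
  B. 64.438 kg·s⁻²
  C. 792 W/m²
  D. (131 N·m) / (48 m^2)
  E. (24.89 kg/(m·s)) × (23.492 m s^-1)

C.

Work out the base dimensions of each:
  A. N·m⁻¹ = kg·m·s⁻²·m⁻¹ = kg·s⁻²
  B. kg·s⁻²
  C. W·m⁻² = J·s⁻¹·m⁻² = kg·s⁻³
  D. [kg·m²·s⁻²] / [m²] = kg·s⁻²
  E. [kg·m⁻¹·s⁻¹] · [m·s⁻¹] = kg·s⁻²
All reduce to kg·s⁻² except C., which is kg·s⁻³.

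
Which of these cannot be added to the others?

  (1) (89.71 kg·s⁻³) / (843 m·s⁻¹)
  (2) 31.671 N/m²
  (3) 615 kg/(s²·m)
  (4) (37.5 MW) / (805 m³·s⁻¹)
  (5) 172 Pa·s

(5)

Dimensions:
  (1) [kg·s⁻³] / [m·s⁻¹] = kg·m⁻¹·s⁻²
  (2) N·m⁻² = kg·m·s⁻²·m⁻² = kg·m⁻¹·s⁻²
  (3) kg·m⁻¹·s⁻²
  (4) [kg·m²·s⁻³] / [m³·s⁻¹] = kg·m⁻¹·s⁻²
  (5) Pa·s = N·m⁻²·s = kg·m⁻¹·s⁻¹
All reduce to kg·m⁻¹·s⁻² except (5), which is kg·m⁻¹·s⁻¹.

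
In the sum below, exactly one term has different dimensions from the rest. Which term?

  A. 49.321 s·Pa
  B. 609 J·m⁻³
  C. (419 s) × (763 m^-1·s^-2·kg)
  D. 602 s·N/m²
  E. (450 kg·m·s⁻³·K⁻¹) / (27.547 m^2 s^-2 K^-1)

B.

Expand each in SI base units:
  A. Pa·s = N·m⁻²·s = kg·m⁻¹·s⁻¹
  B. J·m⁻³ = N·m·m⁻³ = kg·m⁻¹·s⁻²
  C. [s] · [kg·m⁻¹·s⁻²] = kg·m⁻¹·s⁻¹
  D. N·s·m⁻² = kg·m·s⁻²·s·m⁻² = kg·m⁻¹·s⁻¹
  E. [kg·m·s⁻³·K⁻¹] / [m²·s⁻²·K⁻¹] = kg·m⁻¹·s⁻¹
All reduce to kg·m⁻¹·s⁻¹ except B., which is kg·m⁻¹·s⁻².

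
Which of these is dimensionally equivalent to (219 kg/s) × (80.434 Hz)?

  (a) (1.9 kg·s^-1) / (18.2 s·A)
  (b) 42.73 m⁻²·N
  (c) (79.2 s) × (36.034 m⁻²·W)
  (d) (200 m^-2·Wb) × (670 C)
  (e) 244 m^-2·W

(c)

Reference: [kg·s⁻¹] · [s⁻¹] = kg·s⁻².
Each option:
  (a) [kg·s⁻¹] / [s·A] = kg·s⁻²·A⁻¹
  (b) N·m⁻² = kg·m·s⁻²·m⁻² = kg·m⁻¹·s⁻²
  (c) [s] · [kg·s⁻³] = kg·s⁻²  ← same
  (d) [kg·s⁻²·A⁻¹] · [s·A] = kg·s⁻¹
  (e) W·m⁻² = J·s⁻¹·m⁻² = kg·s⁻³
Only (c) matches kg·s⁻².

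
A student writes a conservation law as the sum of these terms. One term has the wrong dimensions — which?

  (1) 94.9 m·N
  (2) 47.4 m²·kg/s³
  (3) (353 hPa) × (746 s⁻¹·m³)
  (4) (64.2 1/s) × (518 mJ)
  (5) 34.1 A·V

(1)

Work out the base dimensions of each:
  (1) N·m = kg·m·s⁻²·m = kg·m²·s⁻²
  (2) kg·m²·s⁻³
  (3) [kg·m⁻¹·s⁻²] · [m³·s⁻¹] = kg·m²·s⁻³
  (4) [s⁻¹] · [kg·m²·s⁻²] = kg·m²·s⁻³
  (5) V·A = J·C⁻¹·A = kg·m²·s⁻³
All reduce to kg·m²·s⁻³ except (1), which is kg·m²·s⁻².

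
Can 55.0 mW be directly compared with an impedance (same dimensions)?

No

Dimensions:
  55.0 mW:  W = J·s⁻¹ = kg·m²·s⁻³
  an impedance:  [impedance] = kg·m²·s⁻³·A⁻²
kg·m²·s⁻³ ≠ kg·m²·s⁻³·A⁻², so they cannot be added.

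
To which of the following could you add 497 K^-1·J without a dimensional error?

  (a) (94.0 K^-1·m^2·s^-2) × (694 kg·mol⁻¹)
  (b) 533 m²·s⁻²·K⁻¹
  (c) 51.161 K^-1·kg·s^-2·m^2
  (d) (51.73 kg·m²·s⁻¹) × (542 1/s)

(c)

Reference: J·K⁻¹ = N·m·K⁻¹ = kg·m²·s⁻²·K⁻¹.
Each option:
  (a) [m²·s⁻²·K⁻¹] · [kg·mol⁻¹] = kg·m²·s⁻²·K⁻¹·mol⁻¹
  (b) m²·s⁻²·K⁻¹
  (c) kg·m²·s⁻²·K⁻¹  ← same
  (d) [kg·m²·s⁻¹] · [s⁻¹] = kg·m²·s⁻²
Only (c) matches kg·m²·s⁻²·K⁻¹.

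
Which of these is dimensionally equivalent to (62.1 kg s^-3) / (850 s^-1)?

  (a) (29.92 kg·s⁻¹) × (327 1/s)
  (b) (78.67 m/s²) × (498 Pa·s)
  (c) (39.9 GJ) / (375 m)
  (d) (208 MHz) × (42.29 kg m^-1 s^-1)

(a)

Reference: [kg·s⁻³] / [s⁻¹] = kg·s⁻².
Each option:
  (a) [kg·s⁻¹] · [s⁻¹] = kg·s⁻²  ← same
  (b) [m·s⁻²] · [kg·m⁻¹·s⁻¹] = kg·s⁻³
  (c) [kg·m²·s⁻²] / [m] = kg·m·s⁻²
  (d) [s⁻¹] · [kg·m⁻¹·s⁻¹] = kg·m⁻¹·s⁻²
Only (a) matches kg·s⁻².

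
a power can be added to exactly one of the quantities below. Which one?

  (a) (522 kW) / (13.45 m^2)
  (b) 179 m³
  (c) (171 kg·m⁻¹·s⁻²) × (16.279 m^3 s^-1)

(c)

Reference: [power] = kg·m²·s⁻³.
Each option:
  (a) [kg·m²·s⁻³] / [m²] = kg·s⁻³
  (b) m³
  (c) [kg·m⁻¹·s⁻²] · [m³·s⁻¹] = kg·m²·s⁻³  ← same
Only (c) matches kg·m²·s⁻³.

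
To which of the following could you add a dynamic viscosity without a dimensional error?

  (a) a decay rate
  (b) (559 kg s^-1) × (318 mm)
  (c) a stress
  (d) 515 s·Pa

Reference: [dynamic viscosity] = kg·m⁻¹·s⁻¹.
Each option:
  (a) [decay rate] = s⁻¹
  (b) [kg·s⁻¹] · [m] = kg·m·s⁻¹
  (c) [stress] = kg·m⁻¹·s⁻²
  (d) Pa·s = N·m⁻²·s = kg·m⁻¹·s⁻¹  ← same
Only (d) matches kg·m⁻¹·s⁻¹.

(d)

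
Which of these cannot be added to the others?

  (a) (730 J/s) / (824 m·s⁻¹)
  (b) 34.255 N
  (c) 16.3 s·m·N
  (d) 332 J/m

Work out the base dimensions of each:
  (a) [kg·m²·s⁻³] / [m·s⁻¹] = kg·m·s⁻²
  (b) N = kg·m·s⁻²
  (c) N·m·s = kg·m·s⁻²·m·s = kg·m²·s⁻¹
  (d) J·m⁻¹ = N·m·m⁻¹ = kg·m·s⁻²
All reduce to kg·m·s⁻² except (c), which is kg·m²·s⁻¹.

(c)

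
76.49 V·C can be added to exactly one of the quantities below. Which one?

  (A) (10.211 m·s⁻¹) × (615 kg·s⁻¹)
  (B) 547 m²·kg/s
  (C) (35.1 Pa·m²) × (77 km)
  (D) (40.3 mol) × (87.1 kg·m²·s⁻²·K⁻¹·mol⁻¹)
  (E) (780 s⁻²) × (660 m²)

Reference: C·V = s·A·J·C⁻¹ = kg·m²·s⁻².
Each option:
  (A) [m·s⁻¹] · [kg·s⁻¹] = kg·m·s⁻²
  (B) kg·m²·s⁻¹
  (C) [kg·m·s⁻²] · [m] = kg·m²·s⁻²  ← same
  (D) [mol] · [kg·m²·s⁻²·K⁻¹·mol⁻¹] = kg·m²·s⁻²·K⁻¹
  (E) [s⁻²] · [m²] = m²·s⁻²
Only (C) matches kg·m²·s⁻².

(C)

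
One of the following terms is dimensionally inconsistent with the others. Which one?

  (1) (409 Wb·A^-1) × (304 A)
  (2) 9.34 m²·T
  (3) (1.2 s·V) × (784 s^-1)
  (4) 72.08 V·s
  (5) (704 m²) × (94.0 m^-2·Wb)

(3)

In SI base units:
  (1) [kg·m²·s⁻²·A⁻²] · [A] = kg·m²·s⁻²·A⁻¹
  (2) T·m² = Wb·m⁻²·m² = kg·m²·s⁻²·A⁻¹
  (3) [kg·m²·s⁻²·A⁻¹] · [s⁻¹] = kg·m²·s⁻³·A⁻¹
  (4) V·s = J·C⁻¹·s = kg·m²·s⁻²·A⁻¹
  (5) [m²] · [kg·s⁻²·A⁻¹] = kg·m²·s⁻²·A⁻¹
All reduce to kg·m²·s⁻²·A⁻¹ except (3), which is kg·m²·s⁻³·A⁻¹.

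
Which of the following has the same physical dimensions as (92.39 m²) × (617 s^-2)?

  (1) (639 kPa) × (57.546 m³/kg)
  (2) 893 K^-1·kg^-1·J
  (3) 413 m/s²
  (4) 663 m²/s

(1)

Reference: [m²] · [s⁻²] = m²·s⁻².
Each option:
  (1) [kg·m⁻¹·s⁻²] · [kg⁻¹·m³] = m²·s⁻²  ← same
  (2) J·kg⁻¹·K⁻¹ = N·m·kg⁻¹·K⁻¹ = m²·s⁻²·K⁻¹
  (3) m·s⁻²
  (4) m²·s⁻¹
Only (1) matches m²·s⁻².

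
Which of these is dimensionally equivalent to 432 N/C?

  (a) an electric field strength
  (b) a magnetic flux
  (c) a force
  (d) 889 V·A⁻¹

(a)

Reference: N·C⁻¹ = kg·m·s⁻²·(s·A)⁻¹ = kg·m·s⁻³·A⁻¹.
Each option:
  (a) [electric field strength] = kg·m·s⁻³·A⁻¹  ← same
  (b) [magnetic flux] = kg·m²·s⁻²·A⁻¹
  (c) [force] = kg·m·s⁻²
  (d) V·A⁻¹ = J·C⁻¹·A⁻¹ = kg·m²·s⁻³·A⁻²
Only (a) matches kg·m·s⁻³·A⁻¹.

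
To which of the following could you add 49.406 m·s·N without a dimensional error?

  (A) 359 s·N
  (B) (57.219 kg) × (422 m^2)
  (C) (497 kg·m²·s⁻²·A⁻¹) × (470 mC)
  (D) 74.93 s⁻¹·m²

(C)

Reference: N·m·s = kg·m·s⁻²·m·s = kg·m²·s⁻¹.
Each option:
  (A) N·s = kg·m·s⁻²·s = kg·m·s⁻¹
  (B) [kg] · [m²] = kg·m²
  (C) [kg·m²·s⁻²·A⁻¹] · [s·A] = kg·m²·s⁻¹  ← same
  (D) m²·s⁻¹
Only (C) matches kg·m²·s⁻¹.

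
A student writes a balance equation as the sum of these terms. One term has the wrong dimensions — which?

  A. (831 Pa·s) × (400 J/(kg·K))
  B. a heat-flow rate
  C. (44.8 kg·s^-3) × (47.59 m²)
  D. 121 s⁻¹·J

A.

Expand each in SI base units:
  A. [kg·m⁻¹·s⁻¹] · [m²·s⁻²·K⁻¹] = kg·m·s⁻³·K⁻¹
  B. [heat-flow rate] = kg·m²·s⁻³
  C. [kg·s⁻³] · [m²] = kg·m²·s⁻³
  D. J·s⁻¹ = N·m·s⁻¹ = kg·m²·s⁻³
All reduce to kg·m²·s⁻³ except A., which is kg·m·s⁻³·K⁻¹.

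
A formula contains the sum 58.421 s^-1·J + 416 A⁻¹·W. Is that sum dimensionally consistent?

No

In SI base units:
  58.421 s^-1·J:  J·s⁻¹ = N·m·s⁻¹ = kg·m²·s⁻³
  416 A⁻¹·W:  W·A⁻¹ = J·s⁻¹·A⁻¹ = kg·m²·s⁻³·A⁻¹
kg·m²·s⁻³ ≠ kg·m²·s⁻³·A⁻¹, so they cannot be added.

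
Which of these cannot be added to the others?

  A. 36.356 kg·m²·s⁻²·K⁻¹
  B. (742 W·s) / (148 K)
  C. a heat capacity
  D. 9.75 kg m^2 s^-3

D.

Reduce each to base SI dimensions:
  A. kg·m²·s⁻²·K⁻¹
  B. [kg·m²·s⁻²] / [K] = kg·m²·s⁻²·K⁻¹
  C. [heat capacity] = kg·m²·s⁻²·K⁻¹
  D. kg·m²·s⁻³
All reduce to kg·m²·s⁻²·K⁻¹ except D., which is kg·m²·s⁻³.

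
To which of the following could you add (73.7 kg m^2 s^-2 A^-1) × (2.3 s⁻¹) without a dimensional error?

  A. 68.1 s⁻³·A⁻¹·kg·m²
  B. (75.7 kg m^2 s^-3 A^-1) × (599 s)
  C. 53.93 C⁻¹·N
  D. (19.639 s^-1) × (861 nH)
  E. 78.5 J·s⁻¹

A.

Reference: [kg·m²·s⁻²·A⁻¹] · [s⁻¹] = kg·m²·s⁻³·A⁻¹.
Each option:
  A. kg·m²·s⁻³·A⁻¹  ← same
  B. [kg·m²·s⁻³·A⁻¹] · [s] = kg·m²·s⁻²·A⁻¹
  C. N·C⁻¹ = kg·m·s⁻²·(s·A)⁻¹ = kg·m·s⁻³·A⁻¹
  D. [s⁻¹] · [kg·m²·s⁻²·A⁻²] = kg·m²·s⁻³·A⁻²
  E. J·s⁻¹ = N·m·s⁻¹ = kg·m²·s⁻³
Only A. matches kg·m²·s⁻³·A⁻¹.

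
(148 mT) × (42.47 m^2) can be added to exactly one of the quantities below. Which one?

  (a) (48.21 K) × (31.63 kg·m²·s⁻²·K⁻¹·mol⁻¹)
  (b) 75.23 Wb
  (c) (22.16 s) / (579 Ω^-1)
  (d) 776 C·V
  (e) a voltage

(b)

Reference: [kg·s⁻²·A⁻¹] · [m²] = kg·m²·s⁻²·A⁻¹.
Each option:
  (a) [K] · [kg·m²·s⁻²·K⁻¹·mol⁻¹] = kg·m²·s⁻²·mol⁻¹
  (b) Wb = V·s = kg·m²·s⁻²·A⁻¹  ← same
  (c) [s] / [kg⁻¹·m⁻²·s³·A²] = kg·m²·s⁻²·A⁻²
  (d) C·V = s·A·J·C⁻¹ = kg·m²·s⁻²
  (e) [voltage] = kg·m²·s⁻³·A⁻¹
Only (b) matches kg·m²·s⁻²·A⁻¹.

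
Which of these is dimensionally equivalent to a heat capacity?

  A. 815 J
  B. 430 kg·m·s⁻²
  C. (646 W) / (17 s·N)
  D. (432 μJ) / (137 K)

Reference: [heat capacity] = kg·m²·s⁻²·K⁻¹.
Each option:
  A. J = N·m = kg·m²·s⁻²
  B. kg·m·s⁻²
  C. [kg·m²·s⁻³] / [kg·m·s⁻¹] = m·s⁻²
  D. [kg·m²·s⁻²] / [K] = kg·m²·s⁻²·K⁻¹  ← same
Only D. matches kg·m²·s⁻²·K⁻¹.

D.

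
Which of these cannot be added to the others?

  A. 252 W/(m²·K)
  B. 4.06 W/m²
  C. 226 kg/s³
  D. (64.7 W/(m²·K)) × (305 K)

A.

Work out the base dimensions of each:
  A. W·m⁻²·K⁻¹ = J·s⁻¹·m⁻²·K⁻¹ = kg·s⁻³·K⁻¹
  B. W·m⁻² = J·s⁻¹·m⁻² = kg·s⁻³
  C. kg·s⁻³
  D. [kg·s⁻³·K⁻¹] · [K] = kg·s⁻³
All reduce to kg·s⁻³ except A., which is kg·s⁻³·K⁻¹.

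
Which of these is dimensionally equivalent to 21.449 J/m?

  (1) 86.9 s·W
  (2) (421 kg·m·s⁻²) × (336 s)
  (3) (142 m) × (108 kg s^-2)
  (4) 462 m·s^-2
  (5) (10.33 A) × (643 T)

Reference: J·m⁻¹ = N·m·m⁻¹ = kg·m·s⁻².
Each option:
  (1) W·s = J·s⁻¹·s = kg·m²·s⁻²
  (2) [kg·m·s⁻²] · [s] = kg·m·s⁻¹
  (3) [m] · [kg·s⁻²] = kg·m·s⁻²  ← same
  (4) m·s⁻²
  (5) [A] · [kg·s⁻²·A⁻¹] = kg·s⁻²
Only (3) matches kg·m·s⁻².

(3)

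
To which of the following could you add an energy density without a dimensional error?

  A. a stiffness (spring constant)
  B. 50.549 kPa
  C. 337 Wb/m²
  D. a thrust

Reference: [energy density] = kg·m⁻¹·s⁻².
Each option:
  A. [stiffness (spring constant)] = kg·s⁻²
  B. Pa = N·m⁻² = kg·m⁻¹·s⁻²  ← same
  C. Wb·m⁻² = V·s·m⁻² = kg·s⁻²·A⁻¹
  D. [thrust] = kg·m·s⁻²
Only B. matches kg·m⁻¹·s⁻².

B.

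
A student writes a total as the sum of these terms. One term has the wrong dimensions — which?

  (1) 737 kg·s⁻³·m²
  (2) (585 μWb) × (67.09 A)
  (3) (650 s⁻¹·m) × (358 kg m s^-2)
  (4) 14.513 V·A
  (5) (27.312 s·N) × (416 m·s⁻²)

(2)

Dimensions:
  (1) kg·m²·s⁻³
  (2) [kg·m²·s⁻²·A⁻¹] · [A] = kg·m²·s⁻²
  (3) [m·s⁻¹] · [kg·m·s⁻²] = kg·m²·s⁻³
  (4) V·A = J·C⁻¹·A = kg·m²·s⁻³
  (5) [kg·m·s⁻¹] · [m·s⁻²] = kg·m²·s⁻³
All reduce to kg·m²·s⁻³ except (2), which is kg·m²·s⁻².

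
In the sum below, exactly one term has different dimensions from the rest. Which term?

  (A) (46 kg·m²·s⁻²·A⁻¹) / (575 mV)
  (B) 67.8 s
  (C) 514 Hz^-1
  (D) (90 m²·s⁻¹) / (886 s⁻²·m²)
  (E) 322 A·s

(E)

In SI base units:
  (A) [kg·m²·s⁻²·A⁻¹] / [kg·m²·s⁻³·A⁻¹] = s
  (B) s
  (C) Hz⁻¹ = (s⁻¹)⁻¹ = s
  (D) [m²·s⁻¹] / [m²·s⁻²] = s
  (E) A·s = s·A
All reduce to s except (E), which is s·A.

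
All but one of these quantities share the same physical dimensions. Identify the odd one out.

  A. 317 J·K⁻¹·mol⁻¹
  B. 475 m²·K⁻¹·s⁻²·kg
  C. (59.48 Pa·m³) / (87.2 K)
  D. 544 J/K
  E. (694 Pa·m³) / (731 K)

Work out the base dimensions of each:
  A. J·mol⁻¹·K⁻¹ = N·m·mol⁻¹·K⁻¹ = kg·m²·s⁻²·K⁻¹·mol⁻¹
  B. kg·m²·s⁻²·K⁻¹
  C. [kg·m²·s⁻²] / [K] = kg·m²·s⁻²·K⁻¹
  D. J·K⁻¹ = N·m·K⁻¹ = kg·m²·s⁻²·K⁻¹
  E. [kg·m²·s⁻²] / [K] = kg·m²·s⁻²·K⁻¹
All reduce to kg·m²·s⁻²·K⁻¹ except A., which is kg·m²·s⁻²·K⁻¹·mol⁻¹.

A.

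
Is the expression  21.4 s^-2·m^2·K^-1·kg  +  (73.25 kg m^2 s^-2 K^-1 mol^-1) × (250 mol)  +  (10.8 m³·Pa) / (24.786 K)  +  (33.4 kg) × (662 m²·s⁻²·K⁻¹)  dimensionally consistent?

Dimensions:
  21.4 s^-2·m^2·K^-1·kg:  kg·m²·s⁻²·K⁻¹
  (73.25 kg m^2 s^-2 K^-1 mol^-1) × (250 mol):  [kg·m²·s⁻²·K⁻¹·mol⁻¹] · [mol] = kg·m²·s⁻²·K⁻¹
  (10.8 m³·Pa) / (24.786 K):  [kg·m²·s⁻²] / [K] = kg·m²·s⁻²·K⁻¹
  (33.4 kg) × (662 m²·s⁻²·K⁻¹):  [kg] · [m²·s⁻²·K⁻¹] = kg·m²·s⁻²·K⁻¹
Every term reduces to kg·m²·s⁻²·K⁻¹.

Yes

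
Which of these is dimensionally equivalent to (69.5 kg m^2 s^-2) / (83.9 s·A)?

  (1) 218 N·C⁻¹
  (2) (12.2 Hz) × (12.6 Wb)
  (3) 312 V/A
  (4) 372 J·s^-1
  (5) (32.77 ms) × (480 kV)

Reference: [kg·m²·s⁻²] / [s·A] = kg·m²·s⁻³·A⁻¹.
Each option:
  (1) N·C⁻¹ = kg·m·s⁻²·(s·A)⁻¹ = kg·m·s⁻³·A⁻¹
  (2) [s⁻¹] · [kg·m²·s⁻²·A⁻¹] = kg·m²·s⁻³·A⁻¹  ← same
  (3) V·A⁻¹ = J·C⁻¹·A⁻¹ = kg·m²·s⁻³·A⁻²
  (4) J·s⁻¹ = N·m·s⁻¹ = kg·m²·s⁻³
  (5) [s] · [kg·m²·s⁻³·A⁻¹] = kg·m²·s⁻²·A⁻¹
Only (2) matches kg·m²·s⁻³·A⁻¹.

(2)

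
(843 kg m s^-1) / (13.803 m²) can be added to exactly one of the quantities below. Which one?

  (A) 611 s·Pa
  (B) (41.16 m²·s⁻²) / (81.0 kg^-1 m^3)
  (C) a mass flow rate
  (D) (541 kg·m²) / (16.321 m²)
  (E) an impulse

Reference: [kg·m·s⁻¹] / [m²] = kg·m⁻¹·s⁻¹.
Each option:
  (A) Pa·s = N·m⁻²·s = kg·m⁻¹·s⁻¹  ← same
  (B) [m²·s⁻²] / [kg⁻¹·m³] = kg·m⁻¹·s⁻²
  (C) [mass flow rate] = kg·s⁻¹
  (D) [kg·m²] / [m²] = kg
  (E) [impulse] = kg·m·s⁻¹
Only (A) matches kg·m⁻¹·s⁻¹.

(A)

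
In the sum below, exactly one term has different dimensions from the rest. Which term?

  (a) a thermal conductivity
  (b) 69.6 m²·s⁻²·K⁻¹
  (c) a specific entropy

Dimensions:
  (a) [thermal conductivity] = kg·m·s⁻³·K⁻¹
  (b) m²·s⁻²·K⁻¹
  (c) [specific entropy] = m²·s⁻²·K⁻¹
All reduce to m²·s⁻²·K⁻¹ except (a), which is kg·m·s⁻³·K⁻¹.

(a)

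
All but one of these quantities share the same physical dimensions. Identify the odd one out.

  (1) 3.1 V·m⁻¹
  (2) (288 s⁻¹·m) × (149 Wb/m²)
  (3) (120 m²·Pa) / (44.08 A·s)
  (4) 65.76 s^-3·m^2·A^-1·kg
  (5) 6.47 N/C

Dimensions:
  (1) V·m⁻¹ = J·C⁻¹·m⁻¹ = kg·m·s⁻³·A⁻¹
  (2) [m·s⁻¹] · [kg·s⁻²·A⁻¹] = kg·m·s⁻³·A⁻¹
  (3) [kg·m·s⁻²] / [s·A] = kg·m·s⁻³·A⁻¹
  (4) kg·m²·s⁻³·A⁻¹
  (5) N·C⁻¹ = kg·m·s⁻²·(s·A)⁻¹ = kg·m·s⁻³·A⁻¹
All reduce to kg·m·s⁻³·A⁻¹ except (4), which is kg·m²·s⁻³·A⁻¹.

(4)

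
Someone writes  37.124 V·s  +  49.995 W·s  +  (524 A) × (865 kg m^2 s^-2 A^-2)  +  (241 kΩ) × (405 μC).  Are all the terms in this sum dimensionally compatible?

In SI base units:
  37.124 V·s:  V·s = J·C⁻¹·s = kg·m²·s⁻²·A⁻¹
  49.995 W·s:  W·s = J·s⁻¹·s = kg·m²·s⁻²
  (524 A) × (865 kg m^2 s^-2 A^-2):  [A] · [kg·m²·s⁻²·A⁻²] = kg·m²·s⁻²·A⁻¹
  (241 kΩ) × (405 μC):  [kg·m²·s⁻³·A⁻²] · [s·A] = kg·m²·s⁻²·A⁻¹
The terms do not share a single dimension (kg·m²·s⁻² vs kg·m²·s⁻²·A⁻¹).

No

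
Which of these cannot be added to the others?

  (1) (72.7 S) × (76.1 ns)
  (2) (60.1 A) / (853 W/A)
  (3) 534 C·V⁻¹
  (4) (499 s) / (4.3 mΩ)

(2)

Work out the base dimensions of each:
  (1) [kg⁻¹·m⁻²·s³·A²] · [s] = kg⁻¹·m⁻²·s⁴·A²
  (2) [A] / [kg·m²·s⁻³·A⁻¹] = kg⁻¹·m⁻²·s³·A²
  (3) C·V⁻¹ = s·A·(J·C⁻¹)⁻¹ = kg⁻¹·m⁻²·s⁴·A²
  (4) [s] / [kg·m²·s⁻³·A⁻²] = kg⁻¹·m⁻²·s⁴·A²
All reduce to kg⁻¹·m⁻²·s⁴·A² except (2), which is kg⁻¹·m⁻²·s³·A².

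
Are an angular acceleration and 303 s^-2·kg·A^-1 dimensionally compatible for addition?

Reduce each to base SI dimensions:
  an angular acceleration:  [angular acceleration] = s⁻²
  303 s^-2·kg·A^-1:  kg·s⁻²·A⁻¹
s⁻² ≠ kg·s⁻²·A⁻¹, so they cannot be added.

No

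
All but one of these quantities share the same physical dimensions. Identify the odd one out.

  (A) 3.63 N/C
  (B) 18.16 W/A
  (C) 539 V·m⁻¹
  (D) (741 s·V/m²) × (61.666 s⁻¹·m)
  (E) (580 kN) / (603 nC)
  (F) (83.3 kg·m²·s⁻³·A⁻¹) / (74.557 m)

(B)

Reduce each to base SI dimensions:
  (A) N·C⁻¹ = kg·m·s⁻²·(s·A)⁻¹ = kg·m·s⁻³·A⁻¹
  (B) W·A⁻¹ = J·s⁻¹·A⁻¹ = kg·m²·s⁻³·A⁻¹
  (C) V·m⁻¹ = J·C⁻¹·m⁻¹ = kg·m·s⁻³·A⁻¹
  (D) [kg·s⁻²·A⁻¹] · [m·s⁻¹] = kg·m·s⁻³·A⁻¹
  (E) [kg·m·s⁻²] / [s·A] = kg·m·s⁻³·A⁻¹
  (F) [kg·m²·s⁻³·A⁻¹] / [m] = kg·m·s⁻³·A⁻¹
All reduce to kg·m·s⁻³·A⁻¹ except (B), which is kg·m²·s⁻³·A⁻¹.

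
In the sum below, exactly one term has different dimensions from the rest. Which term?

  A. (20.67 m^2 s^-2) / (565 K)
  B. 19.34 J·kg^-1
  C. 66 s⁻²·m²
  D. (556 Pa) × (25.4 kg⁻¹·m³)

Dimensions:
  A. [m²·s⁻²] / [K] = m²·s⁻²·K⁻¹
  B. J·kg⁻¹ = N·m·kg⁻¹ = m²·s⁻²
  C. m²·s⁻²
  D. [kg·m⁻¹·s⁻²] · [kg⁻¹·m³] = m²·s⁻²
All reduce to m²·s⁻² except A., which is m²·s⁻²·K⁻¹.

A.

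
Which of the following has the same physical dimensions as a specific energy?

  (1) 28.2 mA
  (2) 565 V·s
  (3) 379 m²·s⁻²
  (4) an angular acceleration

(3)

Reference: [specific energy] = m²·s⁻².
Each option:
  (1) A
  (2) V·s = J·C⁻¹·s = kg·m²·s⁻²·A⁻¹
  (3) m²·s⁻²  ← same
  (4) [angular acceleration] = s⁻²
Only (3) matches m²·s⁻².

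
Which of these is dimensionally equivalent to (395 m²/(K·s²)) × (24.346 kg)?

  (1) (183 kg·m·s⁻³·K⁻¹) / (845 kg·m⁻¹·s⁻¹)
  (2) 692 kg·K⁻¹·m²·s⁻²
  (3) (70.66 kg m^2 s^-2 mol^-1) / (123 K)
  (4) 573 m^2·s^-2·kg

Reference: [m²·s⁻²·K⁻¹] · [kg] = kg·m²·s⁻²·K⁻¹.
Each option:
  (1) [kg·m·s⁻³·K⁻¹] / [kg·m⁻¹·s⁻¹] = m²·s⁻²·K⁻¹
  (2) kg·m²·s⁻²·K⁻¹  ← same
  (3) [kg·m²·s⁻²·mol⁻¹] / [K] = kg·m²·s⁻²·K⁻¹·mol⁻¹
  (4) kg·m²·s⁻²
Only (2) matches kg·m²·s⁻²·K⁻¹.

(2)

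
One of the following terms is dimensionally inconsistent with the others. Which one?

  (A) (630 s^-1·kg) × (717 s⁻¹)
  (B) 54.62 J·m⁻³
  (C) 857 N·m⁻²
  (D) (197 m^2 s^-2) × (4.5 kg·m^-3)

(A)

Dimensions:
  (A) [kg·s⁻¹] · [s⁻¹] = kg·s⁻²
  (B) J·m⁻³ = N·m·m⁻³ = kg·m⁻¹·s⁻²
  (C) N·m⁻² = kg·m·s⁻²·m⁻² = kg·m⁻¹·s⁻²
  (D) [m²·s⁻²] · [kg·m⁻³] = kg·m⁻¹·s⁻²
All reduce to kg·m⁻¹·s⁻² except (A), which is kg·s⁻².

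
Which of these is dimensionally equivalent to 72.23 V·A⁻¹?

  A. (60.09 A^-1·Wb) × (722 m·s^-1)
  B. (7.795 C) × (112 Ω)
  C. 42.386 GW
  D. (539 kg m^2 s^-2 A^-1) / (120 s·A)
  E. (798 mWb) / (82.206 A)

D.

Reference: V·A⁻¹ = J·C⁻¹·A⁻¹ = kg·m²·s⁻³·A⁻².
Each option:
  A. [kg·m²·s⁻²·A⁻²] · [m·s⁻¹] = kg·m³·s⁻³·A⁻²
  B. [s·A] · [kg·m²·s⁻³·A⁻²] = kg·m²·s⁻²·A⁻¹
  C. W = J·s⁻¹ = kg·m²·s⁻³
  D. [kg·m²·s⁻²·A⁻¹] / [s·A] = kg·m²·s⁻³·A⁻²  ← same
  E. [kg·m²·s⁻²·A⁻¹] / [A] = kg·m²·s⁻²·A⁻²
Only D. matches kg·m²·s⁻³·A⁻².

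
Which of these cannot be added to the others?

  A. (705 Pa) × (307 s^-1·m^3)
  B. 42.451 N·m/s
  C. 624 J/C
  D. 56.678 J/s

C.

Expand each in SI base units:
  A. [kg·m⁻¹·s⁻²] · [m³·s⁻¹] = kg·m²·s⁻³
  B. N·m·s⁻¹ = kg·m·s⁻²·m·s⁻¹ = kg·m²·s⁻³
  C. J·C⁻¹ = N·m·(s·A)⁻¹ = kg·m²·s⁻³·A⁻¹
  D. J·s⁻¹ = N·m·s⁻¹ = kg·m²·s⁻³
All reduce to kg·m²·s⁻³ except C., which is kg·m²·s⁻³·A⁻¹.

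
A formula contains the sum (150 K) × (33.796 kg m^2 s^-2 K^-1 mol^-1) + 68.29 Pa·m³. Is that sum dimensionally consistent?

Work out the base dimensions of each:
  (150 K) × (33.796 kg m^2 s^-2 K^-1 mol^-1):  [K] · [kg·m²·s⁻²·K⁻¹·mol⁻¹] = kg·m²·s⁻²·mol⁻¹
  68.29 Pa·m³:  Pa·m³ = N·m⁻²·m³ = kg·m²·s⁻²
kg·m²·s⁻²·mol⁻¹ ≠ kg·m²·s⁻², so they cannot be added.

No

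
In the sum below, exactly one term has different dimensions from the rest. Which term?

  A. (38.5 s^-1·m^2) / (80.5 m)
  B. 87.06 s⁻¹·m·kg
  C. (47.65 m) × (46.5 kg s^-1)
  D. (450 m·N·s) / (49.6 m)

Expand each in SI base units:
  A. [m²·s⁻¹] / [m] = m·s⁻¹
  B. kg·m·s⁻¹
  C. [m] · [kg·s⁻¹] = kg·m·s⁻¹
  D. [kg·m²·s⁻¹] / [m] = kg·m·s⁻¹
All reduce to kg·m·s⁻¹ except A., which is m·s⁻¹.

A.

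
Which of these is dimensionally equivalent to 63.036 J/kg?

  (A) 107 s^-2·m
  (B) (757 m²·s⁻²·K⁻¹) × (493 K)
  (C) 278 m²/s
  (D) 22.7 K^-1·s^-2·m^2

(B)

Reference: J·kg⁻¹ = N·m·kg⁻¹ = m²·s⁻².
Each option:
  (A) m·s⁻²
  (B) [m²·s⁻²·K⁻¹] · [K] = m²·s⁻²  ← same
  (C) m²·s⁻¹
  (D) m²·s⁻²·K⁻¹
Only (B) matches m²·s⁻².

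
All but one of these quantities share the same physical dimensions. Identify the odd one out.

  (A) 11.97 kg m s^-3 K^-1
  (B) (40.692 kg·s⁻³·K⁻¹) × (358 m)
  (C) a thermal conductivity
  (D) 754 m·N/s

In SI base units:
  (A) kg·m·s⁻³·K⁻¹
  (B) [kg·s⁻³·K⁻¹] · [m] = kg·m·s⁻³·K⁻¹
  (C) [thermal conductivity] = kg·m·s⁻³·K⁻¹
  (D) N·m·s⁻¹ = kg·m·s⁻²·m·s⁻¹ = kg·m²·s⁻³
All reduce to kg·m·s⁻³·K⁻¹ except (D), which is kg·m²·s⁻³.

(D)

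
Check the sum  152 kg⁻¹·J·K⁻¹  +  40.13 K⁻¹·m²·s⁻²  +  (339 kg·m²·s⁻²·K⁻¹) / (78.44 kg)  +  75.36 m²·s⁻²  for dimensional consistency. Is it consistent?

Dimensions:
  152 kg⁻¹·J·K⁻¹:  J·kg⁻¹·K⁻¹ = N·m·kg⁻¹·K⁻¹ = m²·s⁻²·K⁻¹
  40.13 K⁻¹·m²·s⁻²:  m²·s⁻²·K⁻¹
  (339 kg·m²·s⁻²·K⁻¹) / (78.44 kg):  [kg·m²·s⁻²·K⁻¹] / [kg] = m²·s⁻²·K⁻¹
  75.36 m²·s⁻²:  m²·s⁻²
The terms do not share a single dimension (m²·s⁻² vs m²·s⁻²·K⁻¹).

No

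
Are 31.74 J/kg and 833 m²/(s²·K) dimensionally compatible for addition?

Expand each in SI base units:
  31.74 J/kg:  J·kg⁻¹ = N·m·kg⁻¹ = m²·s⁻²
  833 m²/(s²·K):  m²·s⁻²·K⁻¹
m²·s⁻² ≠ m²·s⁻²·K⁻¹, so they cannot be added.

No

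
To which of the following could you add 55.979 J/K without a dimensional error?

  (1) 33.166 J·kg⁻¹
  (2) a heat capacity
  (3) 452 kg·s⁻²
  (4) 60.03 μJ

Reference: J·K⁻¹ = N·m·K⁻¹ = kg·m²·s⁻²·K⁻¹.
Each option:
  (1) J·kg⁻¹ = N·m·kg⁻¹ = m²·s⁻²
  (2) [heat capacity] = kg·m²·s⁻²·K⁻¹  ← same
  (3) kg·s⁻²
  (4) J = N·m = kg·m²·s⁻²
Only (2) matches kg·m²·s⁻²·K⁻¹.

(2)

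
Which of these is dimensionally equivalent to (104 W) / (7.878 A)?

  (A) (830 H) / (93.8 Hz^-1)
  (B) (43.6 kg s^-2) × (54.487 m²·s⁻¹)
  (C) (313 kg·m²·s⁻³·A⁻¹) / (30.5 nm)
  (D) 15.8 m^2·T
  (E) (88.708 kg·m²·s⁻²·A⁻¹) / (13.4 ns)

(E)

Reference: [kg·m²·s⁻³] / [A] = kg·m²·s⁻³·A⁻¹.
Each option:
  (A) [kg·m²·s⁻²·A⁻²] / [s] = kg·m²·s⁻³·A⁻²
  (B) [kg·s⁻²] · [m²·s⁻¹] = kg·m²·s⁻³
  (C) [kg·m²·s⁻³·A⁻¹] / [m] = kg·m·s⁻³·A⁻¹
  (D) T·m² = Wb·m⁻²·m² = kg·m²·s⁻²·A⁻¹
  (E) [kg·m²·s⁻²·A⁻¹] / [s] = kg·m²·s⁻³·A⁻¹  ← same
Only (E) matches kg·m²·s⁻³·A⁻¹.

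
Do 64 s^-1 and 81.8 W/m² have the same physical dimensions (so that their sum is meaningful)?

Dimensions:
  64 s^-1:  s⁻¹
  81.8 W/m²:  W·m⁻² = J·s⁻¹·m⁻² = kg·s⁻³
s⁻¹ ≠ kg·s⁻³, so they cannot be added.

No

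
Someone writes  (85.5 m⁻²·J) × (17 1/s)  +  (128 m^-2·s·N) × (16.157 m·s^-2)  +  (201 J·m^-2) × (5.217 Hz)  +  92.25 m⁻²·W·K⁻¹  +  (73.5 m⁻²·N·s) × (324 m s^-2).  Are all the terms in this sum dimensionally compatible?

No

Work out the base dimensions of each:
  (85.5 m⁻²·J) × (17 1/s):  [kg·s⁻²] · [s⁻¹] = kg·s⁻³
  (128 m^-2·s·N) × (16.157 m·s^-2):  [kg·m⁻¹·s⁻¹] · [m·s⁻²] = kg·s⁻³
  (201 J·m^-2) × (5.217 Hz):  [kg·s⁻²] · [s⁻¹] = kg·s⁻³
  92.25 m⁻²·W·K⁻¹:  W·m⁻²·K⁻¹ = J·s⁻¹·m⁻²·K⁻¹ = kg·s⁻³·K⁻¹
  (73.5 m⁻²·N·s) × (324 m s^-2):  [kg·m⁻¹·s⁻¹] · [m·s⁻²] = kg·s⁻³
The terms do not share a single dimension (kg·s⁻³ vs kg·s⁻³·K⁻¹).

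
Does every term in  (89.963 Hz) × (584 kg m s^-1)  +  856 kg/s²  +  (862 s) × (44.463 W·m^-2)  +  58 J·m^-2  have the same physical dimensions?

Expand each in SI base units:
  (89.963 Hz) × (584 kg m s^-1):  [s⁻¹] · [kg·m·s⁻¹] = kg·m·s⁻²
  856 kg/s²:  kg·s⁻²
  (862 s) × (44.463 W·m^-2):  [s] · [kg·s⁻³] = kg·s⁻²
  58 J·m^-2:  J·m⁻² = N·m·m⁻² = kg·s⁻²
The terms do not share a single dimension (kg·m·s⁻² vs kg·s⁻²).

No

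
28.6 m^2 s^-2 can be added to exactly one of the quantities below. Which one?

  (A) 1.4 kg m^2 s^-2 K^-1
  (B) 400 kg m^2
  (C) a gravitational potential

Reference: m²·s⁻².
Each option:
  (A) kg·m²·s⁻²·K⁻¹
  (B) kg·m²
  (C) [gravitational potential] = m²·s⁻²  ← same
Only (C) matches m²·s⁻².

(C)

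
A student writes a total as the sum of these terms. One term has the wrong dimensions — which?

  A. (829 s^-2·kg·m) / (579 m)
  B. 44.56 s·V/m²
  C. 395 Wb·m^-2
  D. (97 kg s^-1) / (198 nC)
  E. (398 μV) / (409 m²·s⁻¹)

A.

In SI base units:
  A. [kg·m·s⁻²] / [m] = kg·s⁻²
  B. V·s·m⁻² = J·C⁻¹·s·m⁻² = kg·s⁻²·A⁻¹
  C. Wb·m⁻² = V·s·m⁻² = kg·s⁻²·A⁻¹
  D. [kg·s⁻¹] / [s·A] = kg·s⁻²·A⁻¹
  E. [kg·m²·s⁻³·A⁻¹] / [m²·s⁻¹] = kg·s⁻²·A⁻¹
All reduce to kg·s⁻²·A⁻¹ except A., which is kg·s⁻².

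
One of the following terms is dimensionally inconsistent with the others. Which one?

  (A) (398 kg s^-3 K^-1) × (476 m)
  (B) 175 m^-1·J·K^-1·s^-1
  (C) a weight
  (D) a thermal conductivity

(C)

In SI base units:
  (A) [kg·s⁻³·K⁻¹] · [m] = kg·m·s⁻³·K⁻¹
  (B) J·s⁻¹·m⁻¹·K⁻¹ = N·m·s⁻¹·m⁻¹·K⁻¹ = kg·m·s⁻³·K⁻¹
  (C) [weight] = kg·m·s⁻²
  (D) [thermal conductivity] = kg·m·s⁻³·K⁻¹
All reduce to kg·m·s⁻³·K⁻¹ except (C), which is kg·m·s⁻².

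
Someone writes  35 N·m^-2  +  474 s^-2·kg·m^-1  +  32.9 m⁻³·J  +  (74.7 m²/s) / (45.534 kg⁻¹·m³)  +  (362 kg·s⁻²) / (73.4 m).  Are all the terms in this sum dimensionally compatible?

No

In SI base units:
  35 N·m^-2:  N·m⁻² = kg·m·s⁻²·m⁻² = kg·m⁻¹·s⁻²
  474 s^-2·kg·m^-1:  kg·m⁻¹·s⁻²
  32.9 m⁻³·J:  J·m⁻³ = N·m·m⁻³ = kg·m⁻¹·s⁻²
  (74.7 m²/s) / (45.534 kg⁻¹·m³):  [m²·s⁻¹] / [kg⁻¹·m³] = kg·m⁻¹·s⁻¹
  (362 kg·s⁻²) / (73.4 m):  [kg·s⁻²] / [m] = kg·m⁻¹·s⁻²
The terms do not share a single dimension (kg·m⁻¹·s⁻² vs kg·m⁻¹·s⁻¹).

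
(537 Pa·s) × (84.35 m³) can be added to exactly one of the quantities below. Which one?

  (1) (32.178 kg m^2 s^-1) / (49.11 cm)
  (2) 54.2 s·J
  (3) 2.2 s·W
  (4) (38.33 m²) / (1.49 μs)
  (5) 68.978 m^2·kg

(2)

Reference: [kg·m⁻¹·s⁻¹] · [m³] = kg·m²·s⁻¹.
Each option:
  (1) [kg·m²·s⁻¹] / [m] = kg·m·s⁻¹
  (2) J·s = N·m·s = kg·m²·s⁻¹  ← same
  (3) W·s = J·s⁻¹·s = kg·m²·s⁻²
  (4) [m²] / [s] = m²·s⁻¹
  (5) kg·m²
Only (2) matches kg·m²·s⁻¹.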